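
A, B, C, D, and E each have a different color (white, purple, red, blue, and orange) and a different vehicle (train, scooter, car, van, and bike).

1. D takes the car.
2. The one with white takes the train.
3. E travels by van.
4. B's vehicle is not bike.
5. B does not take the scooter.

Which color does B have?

white

With clues 1–5, blue, orange, purple, and red are impossible for B's color.
That leaves white.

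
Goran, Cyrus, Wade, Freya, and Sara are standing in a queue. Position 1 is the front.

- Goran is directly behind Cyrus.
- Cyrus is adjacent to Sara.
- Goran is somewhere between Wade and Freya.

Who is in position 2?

With clues 1–2, Goran is ruled out for position 2.
With clues 1–3, Cyrus, Freya, and Wade are ruled out for position 2.
So position 2 is Sara.

Sara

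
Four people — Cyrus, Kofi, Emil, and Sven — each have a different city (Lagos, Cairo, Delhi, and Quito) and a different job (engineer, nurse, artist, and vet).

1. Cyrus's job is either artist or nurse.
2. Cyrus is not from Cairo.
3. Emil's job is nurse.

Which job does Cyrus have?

artist

Clue 1 rules out engineer and vet for Cyrus's job.
With clues 1–3, nurse is impossible for Cyrus's job.
That leaves artist.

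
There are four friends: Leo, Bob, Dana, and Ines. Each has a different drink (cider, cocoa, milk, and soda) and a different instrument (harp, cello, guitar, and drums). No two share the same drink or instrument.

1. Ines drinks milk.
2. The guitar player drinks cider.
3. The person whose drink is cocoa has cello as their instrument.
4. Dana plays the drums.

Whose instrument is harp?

With clues 1–4, Bob, Dana, and Leo are impossible for the one with instrument harp.
That leaves Ines.

Ines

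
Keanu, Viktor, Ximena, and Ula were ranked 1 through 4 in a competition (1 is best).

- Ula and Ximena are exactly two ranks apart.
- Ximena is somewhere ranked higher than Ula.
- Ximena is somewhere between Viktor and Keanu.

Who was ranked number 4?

With clues 1–2, Ximena is ruled out for rank 4.
With clues 1–3, Keanu and Viktor are ruled out for rank 4.
So rank 4 is Ula.

Ula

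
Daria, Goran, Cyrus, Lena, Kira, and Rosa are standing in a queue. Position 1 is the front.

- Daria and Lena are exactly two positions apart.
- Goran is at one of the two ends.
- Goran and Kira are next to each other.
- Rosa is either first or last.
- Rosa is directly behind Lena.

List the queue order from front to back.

From clues 1–2: Goran is in {1,6}.
From clues 1–5: Goran → position 1, Kira → position 2, Daria → position 3, Cyrus → position 4, Lena → position 5, Rosa → position 6.

Goran, Kira, Daria, Cyrus, Lena, Rosa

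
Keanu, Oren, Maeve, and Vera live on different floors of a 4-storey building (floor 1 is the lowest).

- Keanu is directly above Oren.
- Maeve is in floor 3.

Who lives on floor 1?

With clue 1, Keanu is ruled out for floor 1.
With clues 1–2, Maeve and Vera are ruled out for floor 1.
So floor 1 is Oren.

Oren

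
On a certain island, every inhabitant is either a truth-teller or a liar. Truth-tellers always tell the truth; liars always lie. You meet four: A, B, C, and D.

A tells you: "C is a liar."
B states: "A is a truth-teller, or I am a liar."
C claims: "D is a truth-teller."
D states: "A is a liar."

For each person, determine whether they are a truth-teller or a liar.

A: truth-teller, B: truth-teller, C: liar, D: liar

Consider A. Suppose A is a liar.
Then whichever role B has, B's statement has the wrong truth value — contradiction.
So A is a truth-teller.
With that fixed, B's statement is true, so B is a truth-teller.
With that fixed, D's statement is false, so D is a liar.
With that fixed, C's statement is false, so C is a liar.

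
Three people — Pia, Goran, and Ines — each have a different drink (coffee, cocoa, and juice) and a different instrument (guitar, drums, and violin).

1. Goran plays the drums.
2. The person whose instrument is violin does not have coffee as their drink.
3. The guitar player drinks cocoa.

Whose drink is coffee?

Goran

With clues 1–3, Ines and Pia are impossible for the one with drink coffee.
That leaves Goran.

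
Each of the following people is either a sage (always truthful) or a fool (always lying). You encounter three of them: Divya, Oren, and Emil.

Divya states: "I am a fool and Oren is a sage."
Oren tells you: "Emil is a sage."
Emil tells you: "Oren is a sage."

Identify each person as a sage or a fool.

Divya: fool, Oren: fool, Emil: fool

Consider Divya. Suppose Divya is a sage.
Then Divya's own statement would have to be true, but it can't be — contradiction.
So Divya is a fool.
Consider Oren. Suppose Oren is a sage.
Then Divya's statement comes out true, contradicting Divya being a fool.
So Oren is a fool.
With that fixed, Emil's statement is false, so Emil is a fool.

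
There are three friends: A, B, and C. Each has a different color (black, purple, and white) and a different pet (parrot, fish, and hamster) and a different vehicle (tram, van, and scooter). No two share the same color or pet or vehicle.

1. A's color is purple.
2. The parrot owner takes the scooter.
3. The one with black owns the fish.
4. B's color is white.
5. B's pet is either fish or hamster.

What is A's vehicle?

With clues 1–5, tram and van are impossible for A's vehicle.
That leaves scooter.

scooter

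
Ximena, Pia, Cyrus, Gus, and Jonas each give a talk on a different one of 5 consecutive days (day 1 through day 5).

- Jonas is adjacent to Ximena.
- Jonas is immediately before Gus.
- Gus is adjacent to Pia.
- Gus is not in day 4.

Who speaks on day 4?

With clues 1–2, Ximena is ruled out for day 4.
With clues 1–3, Cyrus and Jonas are ruled out for day 4.
With clues 1–4, Gus is ruled out for day 4.
So day 4 is Pia.

Pia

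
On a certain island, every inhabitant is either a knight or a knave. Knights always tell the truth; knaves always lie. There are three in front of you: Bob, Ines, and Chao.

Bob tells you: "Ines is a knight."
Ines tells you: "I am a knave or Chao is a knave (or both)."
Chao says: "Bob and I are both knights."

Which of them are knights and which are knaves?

Bob: knight, Ines: knight, Chao: knave

Consider Bob. Suppose Bob is a knave.
Then no assignment of the remaining roles makes every statement match its speaker's type — contradiction.
So Bob is a knight.
Consider Ines. Suppose Ines is a knave.
Then Bob's statement comes out false, contradicting Bob being a knight.
So Ines is a knight.
Consider Chao. Suppose Chao is a knight.
Then Ines's statement comes out false, contradicting Ines being a knight.
So Chao is a knave.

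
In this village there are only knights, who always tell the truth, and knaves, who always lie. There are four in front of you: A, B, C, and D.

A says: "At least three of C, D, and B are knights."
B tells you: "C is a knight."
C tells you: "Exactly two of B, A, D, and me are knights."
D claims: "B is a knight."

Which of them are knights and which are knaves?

Consider A. Suppose A is a knight.
Then no assignment of the remaining roles makes every statement match its speaker's type — contradiction.
So A is a knave.
Consider B. Suppose B is a knight.
Then no assignment of the remaining roles makes every statement match its speaker's type — contradiction.
So B is a knave.
With that fixed, D's statement is false, so D is a knave.
With that fixed, C's statement is false, so C is a knave.

A: knave, B: knave, C: knave, D: knave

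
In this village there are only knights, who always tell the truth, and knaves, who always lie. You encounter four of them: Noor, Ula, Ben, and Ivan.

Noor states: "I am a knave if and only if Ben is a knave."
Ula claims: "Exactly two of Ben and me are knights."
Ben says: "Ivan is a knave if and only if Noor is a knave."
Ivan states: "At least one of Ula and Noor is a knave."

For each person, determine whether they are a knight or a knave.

Consider Noor. Suppose Noor is a knave.
Then no assignment of the remaining roles makes every statement match its speaker's type — contradiction.
So Noor is a knight.
Consider Ula. Suppose Ula is a knight.
Then no assignment of the remaining roles makes every statement match its speaker's type — contradiction.
So Ula is a knave.
With that fixed, Ivan's statement is true, so Ivan is a knight.
With that fixed, Ben's statement is true, so Ben is a knight.

Noor: knight, Ula: knave, Ben: knight, Ivan: knight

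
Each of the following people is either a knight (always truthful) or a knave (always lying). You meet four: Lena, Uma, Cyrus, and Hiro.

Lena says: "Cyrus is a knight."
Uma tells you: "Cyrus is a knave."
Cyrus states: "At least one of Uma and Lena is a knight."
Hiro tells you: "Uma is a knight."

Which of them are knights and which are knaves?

Lena: knight, Uma: knave, Cyrus: knight, Hiro: knave

Consider Lena. Suppose Lena is a knave.
Then no assignment of the remaining roles makes every statement match its speaker's type — contradiction.
So Lena is a knight.
With that fixed, Cyrus's statement is true, so Cyrus is a knight.
With that fixed, Uma's statement is false, so Uma is a knave.
With that fixed, Hiro's statement is false, so Hiro is a knave.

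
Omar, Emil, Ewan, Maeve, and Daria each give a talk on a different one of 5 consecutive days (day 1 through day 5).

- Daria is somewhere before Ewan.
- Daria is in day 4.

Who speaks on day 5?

Ewan

With clue 1, Daria is ruled out for day 5.
With clues 1–2, Emil, Maeve, and Omar are ruled out for day 5.
So day 5 is Ewan.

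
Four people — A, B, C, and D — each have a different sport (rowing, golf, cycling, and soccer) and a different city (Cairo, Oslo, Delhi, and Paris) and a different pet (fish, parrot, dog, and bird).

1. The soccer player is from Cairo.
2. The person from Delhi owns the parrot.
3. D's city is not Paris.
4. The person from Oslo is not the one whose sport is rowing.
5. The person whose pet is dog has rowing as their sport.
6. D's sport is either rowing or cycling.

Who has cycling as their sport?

With clues 1–6, A, B, and C are impossible for the one with sport cycling.
That leaves D.

D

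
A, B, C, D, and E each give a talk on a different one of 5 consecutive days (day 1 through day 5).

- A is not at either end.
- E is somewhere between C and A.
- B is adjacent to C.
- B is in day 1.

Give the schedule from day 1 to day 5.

B, C, E, A, D

From clue 1: A is in {2,3,4}.
From clues 1–3: E → day 3.
From clues 1–4: B → day 1, C → day 2, A → day 4, D → day 5.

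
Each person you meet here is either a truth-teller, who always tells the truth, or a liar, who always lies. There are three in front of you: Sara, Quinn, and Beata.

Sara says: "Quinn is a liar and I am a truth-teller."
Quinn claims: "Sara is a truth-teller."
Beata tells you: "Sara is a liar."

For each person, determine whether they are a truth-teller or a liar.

Sara: liar, Quinn: liar, Beata: truth-teller

Consider Sara. Suppose Sara is a truth-teller.
Then no assignment of the remaining roles makes every statement match its speaker's type — contradiction.
So Sara is a liar.
With that fixed, Quinn's statement is false, so Quinn is a liar.
With that fixed, Beata's statement is true, so Beata is a truth-teller.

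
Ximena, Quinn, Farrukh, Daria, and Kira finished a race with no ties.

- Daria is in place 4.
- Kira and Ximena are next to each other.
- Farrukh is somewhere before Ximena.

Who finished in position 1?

With clue 1, Daria is ruled out for place 1.
With clues 1–3, Kira, Quinn, and Ximena are ruled out for place 1.
So place 1 is Farrukh.

Farrukh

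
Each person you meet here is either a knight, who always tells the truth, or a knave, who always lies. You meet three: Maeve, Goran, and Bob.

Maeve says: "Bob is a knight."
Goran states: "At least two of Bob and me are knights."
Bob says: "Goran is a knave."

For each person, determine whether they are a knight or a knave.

Consider Maeve. Suppose Maeve is a knave.
Then no assignment of the remaining roles makes every statement match its speaker's type — contradiction.
So Maeve is a knight.
Consider Goran. Suppose Goran is a knight.
Then no assignment of the remaining roles makes every statement match its speaker's type — contradiction.
So Goran is a knave.
With that fixed, Bob's statement is true, so Bob is a knight.

Maeve: knight, Goran: knave, Bob: knight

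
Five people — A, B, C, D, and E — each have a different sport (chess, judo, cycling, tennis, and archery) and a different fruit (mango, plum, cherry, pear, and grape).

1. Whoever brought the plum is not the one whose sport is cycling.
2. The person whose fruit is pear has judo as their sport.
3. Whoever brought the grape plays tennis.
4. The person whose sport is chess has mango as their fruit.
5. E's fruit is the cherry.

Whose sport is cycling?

With clues 1–5, A, B, C, and D are impossible for the one with sport cycling.
That leaves E.

E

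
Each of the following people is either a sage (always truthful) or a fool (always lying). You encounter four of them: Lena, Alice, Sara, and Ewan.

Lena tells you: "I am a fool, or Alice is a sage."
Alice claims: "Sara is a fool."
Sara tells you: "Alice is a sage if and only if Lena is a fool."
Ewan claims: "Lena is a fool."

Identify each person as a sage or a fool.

Lena: sage, Alice: sage, Sara: fool, Ewan: fool

Consider Lena. Suppose Lena is a fool.
Then Lena's own statement would have to be false, but it can't be — contradiction.
So Lena is a sage.
With that fixed, Ewan's statement is false, so Ewan is a fool.
Consider Alice. Suppose Alice is a fool.
Then Lena's statement comes out false, contradicting Lena being a sage.
So Alice is a sage.
With that fixed, Sara's statement is false, so Sara is a fool.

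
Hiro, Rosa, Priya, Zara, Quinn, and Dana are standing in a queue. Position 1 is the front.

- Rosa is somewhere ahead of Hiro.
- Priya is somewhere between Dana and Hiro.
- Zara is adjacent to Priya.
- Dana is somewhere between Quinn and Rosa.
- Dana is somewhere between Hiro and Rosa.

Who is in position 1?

Rosa

With clue 1, Hiro is ruled out for position 1.
With clues 1–2, Priya is ruled out for position 1.
With clues 1–3, Zara is ruled out for position 1.
With clues 1–4, Dana is ruled out for position 1.
With clues 1–5, Quinn is ruled out for position 1.
So position 1 is Rosa.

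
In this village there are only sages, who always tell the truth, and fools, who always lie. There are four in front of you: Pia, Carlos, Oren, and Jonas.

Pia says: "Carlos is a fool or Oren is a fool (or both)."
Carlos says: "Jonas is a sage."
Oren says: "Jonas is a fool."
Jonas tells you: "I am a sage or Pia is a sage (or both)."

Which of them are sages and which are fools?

Pia: sage, Carlos: sage, Oren: fool, Jonas: sage

Consider Pia. Suppose Pia is a fool.
Then no assignment of the remaining roles makes every statement match its speaker's type — contradiction.
So Pia is a sage.
With that fixed, Jonas's statement is true, so Jonas is a sage.
With that fixed, Carlos's statement is true, so Carlos is a sage.
With that fixed, Oren's statement is false, so Oren is a fool.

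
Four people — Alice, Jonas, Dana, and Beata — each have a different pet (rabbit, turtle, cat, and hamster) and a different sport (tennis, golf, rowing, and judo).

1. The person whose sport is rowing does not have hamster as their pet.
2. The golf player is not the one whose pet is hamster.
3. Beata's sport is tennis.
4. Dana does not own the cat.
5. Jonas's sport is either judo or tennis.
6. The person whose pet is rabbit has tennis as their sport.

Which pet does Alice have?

cat

With clues 1–5, hamster is impossible for Alice's pet.
With clues 1–6, rabbit and turtle are impossible for Alice's pet.
That leaves cat.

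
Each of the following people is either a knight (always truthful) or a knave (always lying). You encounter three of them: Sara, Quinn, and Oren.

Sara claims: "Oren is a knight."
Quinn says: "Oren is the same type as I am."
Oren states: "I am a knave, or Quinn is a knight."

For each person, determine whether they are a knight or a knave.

Consider Sara. Suppose Sara is a knave.
Then no assignment of the remaining roles makes every statement match its speaker's type — contradiction.
So Sara is a knight.
Consider Quinn. Suppose Quinn is a knave.
Then whichever role Oren has, Oren's statement has the wrong truth value — contradiction.
So Quinn is a knight.
With that fixed, Oren's statement is true, so Oren is a knight.

Sara: knight, Quinn: knight, Oren: knight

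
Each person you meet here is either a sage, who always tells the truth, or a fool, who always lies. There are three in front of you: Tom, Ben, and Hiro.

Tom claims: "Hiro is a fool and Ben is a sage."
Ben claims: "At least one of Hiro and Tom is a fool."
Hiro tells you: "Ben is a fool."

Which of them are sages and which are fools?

Tom: sage, Ben: sage, Hiro: fool

Consider Tom. Suppose Tom is a fool.
Then no assignment of the remaining roles makes every statement match its speaker's type — contradiction.
So Tom is a sage.
Consider Ben. Suppose Ben is a fool.
Then Tom's statement comes out false, contradicting Tom being a sage.
So Ben is a sage.
With that fixed, Hiro's statement is false, so Hiro is a fool.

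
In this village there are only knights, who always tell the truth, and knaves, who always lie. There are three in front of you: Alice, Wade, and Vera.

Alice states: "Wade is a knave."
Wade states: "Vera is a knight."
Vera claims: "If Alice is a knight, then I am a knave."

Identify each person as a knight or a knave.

Consider Alice. Suppose Alice is a knight.
Then whichever role Vera has, Vera's statement has the wrong truth value — contradiction.
So Alice is a knave.
With that fixed, Vera's statement is true, so Vera is a knight.
With that fixed, Wade's statement is true, so Wade is a knight.

Alice: knave, Wade: knight, Vera: knight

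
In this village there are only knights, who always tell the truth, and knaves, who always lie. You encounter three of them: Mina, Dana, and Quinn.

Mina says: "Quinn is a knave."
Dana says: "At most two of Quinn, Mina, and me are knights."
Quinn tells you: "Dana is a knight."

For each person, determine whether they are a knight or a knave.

Mina: knave, Dana: knight, Quinn: knight

Consider Mina. Suppose Mina is a knight.
Then no assignment of the remaining roles makes every statement match its speaker's type — contradiction.
So Mina is a knave.
With that fixed, Dana's statement is true, so Dana is a knight.
With that fixed, Quinn's statement is true, so Quinn is a knight.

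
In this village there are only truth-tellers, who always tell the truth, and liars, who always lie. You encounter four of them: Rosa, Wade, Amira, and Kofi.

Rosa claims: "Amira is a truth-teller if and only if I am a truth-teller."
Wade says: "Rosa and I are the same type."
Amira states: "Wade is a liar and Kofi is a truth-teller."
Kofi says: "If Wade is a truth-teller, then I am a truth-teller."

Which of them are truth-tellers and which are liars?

Rosa: truth-teller, Wade: liar, Amira: truth-teller, Kofi: truth-teller

Consider Rosa. Suppose Rosa is a liar.
Then whichever role Wade has, Wade's statement has the wrong truth value — contradiction.
So Rosa is a truth-teller.
Consider Wade. Suppose Wade is a truth-teller.
Then no assignment of the remaining roles makes every statement match its speaker's type — contradiction.
So Wade is a liar.
With that fixed, Kofi's statement is true, so Kofi is a truth-teller.
With that fixed, Amira's statement is true, so Amira is a truth-teller.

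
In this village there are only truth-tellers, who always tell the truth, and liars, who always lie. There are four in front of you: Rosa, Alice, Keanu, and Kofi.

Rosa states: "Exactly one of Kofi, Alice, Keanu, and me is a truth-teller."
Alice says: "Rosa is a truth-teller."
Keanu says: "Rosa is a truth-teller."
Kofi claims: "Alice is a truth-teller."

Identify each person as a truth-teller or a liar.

Consider Rosa. Suppose Rosa is a truth-teller.
Then no assignment of the remaining roles makes every statement match its speaker's type — contradiction.
So Rosa is a liar.
With that fixed, Alice's statement is false, so Alice is a liar.
With that fixed, Keanu's statement is false, so Keanu is a liar.
With that fixed, Kofi's statement is false, so Kofi is a liar.

Rosa: liar, Alice: liar, Keanu: liar, Kofi: liar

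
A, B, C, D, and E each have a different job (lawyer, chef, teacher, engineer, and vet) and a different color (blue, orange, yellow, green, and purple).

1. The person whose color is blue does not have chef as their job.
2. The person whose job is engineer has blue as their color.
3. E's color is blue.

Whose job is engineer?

With clues 1–3, A, B, C, and D are impossible for the one with job engineer.
That leaves E.

E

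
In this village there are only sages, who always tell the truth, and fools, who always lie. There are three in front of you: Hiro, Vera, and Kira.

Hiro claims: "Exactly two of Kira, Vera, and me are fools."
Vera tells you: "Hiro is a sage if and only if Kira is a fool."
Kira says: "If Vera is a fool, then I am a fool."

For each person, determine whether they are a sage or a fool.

Consider Hiro. Suppose Hiro is a sage.
Then no assignment of the remaining roles makes every statement match its speaker's type — contradiction.
So Hiro is a fool.
Consider Vera. Suppose Vera is a fool.
Then whichever role Kira has, Kira's statement has the wrong truth value — contradiction.
So Vera is a sage.
With that fixed, Kira's statement is true, so Kira is a sage.

Hiro: fool, Vera: sage, Kira: sage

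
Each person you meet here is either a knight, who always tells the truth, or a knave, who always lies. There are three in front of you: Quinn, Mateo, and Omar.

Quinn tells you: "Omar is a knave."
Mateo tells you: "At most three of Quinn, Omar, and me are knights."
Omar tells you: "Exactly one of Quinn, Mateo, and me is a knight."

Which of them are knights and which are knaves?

Quinn: knight, Mateo: knight, Omar: knave

Regardless of anyone's role, Mateo's statement is true, so Mateo is a knight.
Consider Quinn. Suppose Quinn is a knave.
Then whichever role Omar has, Omar's statement has the wrong truth value — contradiction.
So Quinn is a knight.
With that fixed, Omar's statement is false, so Omar is a knave.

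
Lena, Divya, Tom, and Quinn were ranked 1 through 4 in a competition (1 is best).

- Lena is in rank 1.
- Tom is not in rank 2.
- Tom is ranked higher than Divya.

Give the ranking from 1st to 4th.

From clue 1: Lena → rank 1.
From clues 1–2: Tom is in {3,4}.
From clues 1–3: Quinn → rank 2, Tom → rank 3, Divya → rank 4.

Lena, Quinn, Tom, Divya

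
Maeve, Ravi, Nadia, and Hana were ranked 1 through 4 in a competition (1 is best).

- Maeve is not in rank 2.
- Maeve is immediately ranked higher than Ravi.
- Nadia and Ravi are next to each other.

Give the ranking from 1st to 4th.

Maeve, Ravi, Nadia, Hana

From clue 1: Maeve is in {1,3,4}.
From clues 1–2: Maeve is in {1,3}.
From clues 1–3: Maeve → rank 1, Ravi → rank 2, Nadia → rank 3, Hana → rank 4.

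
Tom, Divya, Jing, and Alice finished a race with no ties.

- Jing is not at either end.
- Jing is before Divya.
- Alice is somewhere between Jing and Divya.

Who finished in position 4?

Divya

With clue 1, Jing is ruled out for place 4.
With clues 1–3, Alice and Tom are ruled out for place 4.
So place 4 is Divya.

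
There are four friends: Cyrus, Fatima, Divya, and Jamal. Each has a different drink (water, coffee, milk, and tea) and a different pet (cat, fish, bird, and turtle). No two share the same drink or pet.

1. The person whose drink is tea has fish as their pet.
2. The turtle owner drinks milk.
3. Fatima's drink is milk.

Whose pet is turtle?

With clues 1–3, Cyrus, Divya, and Jamal are impossible for the one with pet turtle.
That leaves Fatima.

Fatima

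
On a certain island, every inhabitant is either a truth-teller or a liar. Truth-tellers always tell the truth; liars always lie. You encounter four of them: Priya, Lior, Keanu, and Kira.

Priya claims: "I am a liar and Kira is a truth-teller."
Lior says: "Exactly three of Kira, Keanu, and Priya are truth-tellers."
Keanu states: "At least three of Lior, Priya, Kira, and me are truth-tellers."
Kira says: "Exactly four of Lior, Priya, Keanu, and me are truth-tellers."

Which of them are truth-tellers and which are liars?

Consider Priya. Suppose Priya is a truth-teller.
Then Priya's own statement would have to be true, but it can't be — contradiction.
So Priya is a liar.
With that fixed, Lior's statement is false, so Lior is a liar.
With that fixed, Keanu's statement is false, so Keanu is a liar.
With that fixed, Kira's statement is false, so Kira is a liar.

Priya: liar, Lior: liar, Keanu: liar, Kira: liar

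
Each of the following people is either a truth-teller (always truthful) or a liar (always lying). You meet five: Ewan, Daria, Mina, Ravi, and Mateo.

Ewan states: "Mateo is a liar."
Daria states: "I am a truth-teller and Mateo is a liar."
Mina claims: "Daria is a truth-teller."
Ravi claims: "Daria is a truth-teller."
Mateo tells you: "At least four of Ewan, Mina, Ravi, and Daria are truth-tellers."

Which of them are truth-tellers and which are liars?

Ewan: truth-teller, Daria: liar, Mina: liar, Ravi: liar, Mateo: liar

Consider Ewan. Suppose Ewan is a liar.
Then no assignment of the remaining roles makes every statement match its speaker's type — contradiction.
So Ewan is a truth-teller.
Consider Daria. Suppose Daria is a truth-teller.
Then no assignment of the remaining roles makes every statement match its speaker's type — contradiction.
So Daria is a liar.
With that fixed, Mina's statement is false, so Mina is a liar.
With that fixed, Ravi's statement is false, so Ravi is a liar.
With that fixed, Mateo's statement is false, so Mateo is a liar.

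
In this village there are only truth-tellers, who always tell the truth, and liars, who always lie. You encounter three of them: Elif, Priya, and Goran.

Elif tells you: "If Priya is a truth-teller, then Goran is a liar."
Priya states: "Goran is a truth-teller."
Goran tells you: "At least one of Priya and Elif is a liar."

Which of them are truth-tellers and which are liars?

Consider Elif. Suppose Elif is a truth-teller.
Then no assignment of the remaining roles makes every statement match its speaker's type — contradiction.
So Elif is a liar.
With that fixed, Goran's statement is true, so Goran is a truth-teller.
With that fixed, Priya's statement is true, so Priya is a truth-teller.

Elif: liar, Priya: truth-teller, Goran: truth-teller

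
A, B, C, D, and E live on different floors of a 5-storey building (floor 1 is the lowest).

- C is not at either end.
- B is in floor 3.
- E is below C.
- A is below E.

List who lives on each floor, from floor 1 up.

A, E, B, C, D

From clue 1: C is in {2,3,4}.
From clues 1–2: B → floor 3.
From clues 1–3: C is in {2,4}.
From clues 1–4: A → floor 1, E → floor 2, C → floor 4, D → floor 5.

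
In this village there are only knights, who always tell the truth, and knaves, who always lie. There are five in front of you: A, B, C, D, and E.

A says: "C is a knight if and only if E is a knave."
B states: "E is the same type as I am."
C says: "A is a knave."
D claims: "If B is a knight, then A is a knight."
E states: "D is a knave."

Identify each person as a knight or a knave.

Consider A. Suppose A is a knight.
Then no assignment of the remaining roles makes every statement match its speaker's type — contradiction.
So A is a knave.
With that fixed, C's statement is true, so C is a knight.
Consider B. Suppose B is a knave.
Then no assignment of the remaining roles makes every statement match its speaker's type — contradiction.
So B is a knight.
With that fixed, D's statement is false, so D is a knave.
With that fixed, E's statement is true, so E is a knight.

A: knave, B: knight, C: knight, D: knave, E: knight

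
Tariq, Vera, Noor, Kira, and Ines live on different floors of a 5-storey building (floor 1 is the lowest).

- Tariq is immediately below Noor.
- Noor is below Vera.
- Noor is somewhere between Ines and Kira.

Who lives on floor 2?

Tariq

With clues 1–2, Vera is ruled out for floor 2.
With clues 1–3, Ines, Kira, and Noor are ruled out for floor 2.
So floor 2 is Tariq.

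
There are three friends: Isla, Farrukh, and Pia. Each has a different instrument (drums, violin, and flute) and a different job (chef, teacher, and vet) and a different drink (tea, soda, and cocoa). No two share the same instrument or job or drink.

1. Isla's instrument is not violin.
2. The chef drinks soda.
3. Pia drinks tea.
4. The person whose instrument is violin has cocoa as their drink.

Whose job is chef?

With clues 1–3, Pia is impossible for the one with job chef.
With clues 1–4, Farrukh is impossible for the one with job chef.
That leaves Isla.

Isla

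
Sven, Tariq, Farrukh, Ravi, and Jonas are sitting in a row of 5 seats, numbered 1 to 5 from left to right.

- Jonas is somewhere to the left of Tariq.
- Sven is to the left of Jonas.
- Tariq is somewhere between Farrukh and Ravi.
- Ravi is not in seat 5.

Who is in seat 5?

With clue 1, Jonas is ruled out for seat 5.
With clues 1–2, Sven is ruled out for seat 5.
With clues 1–3, Tariq is ruled out for seat 5.
With clues 1–4, Ravi is ruled out for seat 5.
So seat 5 is Farrukh.

Farrukh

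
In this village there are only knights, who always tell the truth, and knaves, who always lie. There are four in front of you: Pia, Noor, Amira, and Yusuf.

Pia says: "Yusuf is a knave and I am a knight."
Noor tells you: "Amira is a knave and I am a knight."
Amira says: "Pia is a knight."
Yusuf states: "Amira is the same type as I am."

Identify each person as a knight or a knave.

Pia: knight, Noor: knave, Amira: knight, Yusuf: knave

Consider Pia. Suppose Pia is a knave.
Then no assignment of the remaining roles makes every statement match its speaker's type — contradiction.
So Pia is a knight.
With that fixed, Amira's statement is true, so Amira is a knight.
With that fixed, Noor's statement is false, so Noor is a knave.
Consider Yusuf. Suppose Yusuf is a knight.
Then Pia's statement comes out false, contradicting Pia being a knight.
So Yusuf is a knave.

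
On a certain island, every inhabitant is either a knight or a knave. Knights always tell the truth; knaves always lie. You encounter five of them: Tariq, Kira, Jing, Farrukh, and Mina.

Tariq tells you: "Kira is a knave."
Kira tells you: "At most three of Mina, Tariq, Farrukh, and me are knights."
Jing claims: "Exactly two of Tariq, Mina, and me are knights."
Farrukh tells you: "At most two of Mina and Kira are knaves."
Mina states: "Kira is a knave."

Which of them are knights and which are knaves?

Tariq: knave, Kira: knight, Jing: knave, Farrukh: knight, Mina: knave

Regardless of anyone's role, Farrukh's statement is true, so Farrukh is a knight.
Consider Tariq. Suppose Tariq is a knight.
Then no assignment of the remaining roles makes every statement match its speaker's type — contradiction.
So Tariq is a knave.
With that fixed, Kira's statement is true, so Kira is a knight.
With that fixed, Mina's statement is false, so Mina is a knave.
With that fixed, Jing's statement is false, so Jing is a knave.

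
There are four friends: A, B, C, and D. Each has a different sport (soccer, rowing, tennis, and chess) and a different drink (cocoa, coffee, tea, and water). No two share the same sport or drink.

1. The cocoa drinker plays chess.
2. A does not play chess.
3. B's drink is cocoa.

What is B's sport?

chess

With clues 1–3, rowing, soccer, and tennis are impossible for B's sport.
That leaves chess.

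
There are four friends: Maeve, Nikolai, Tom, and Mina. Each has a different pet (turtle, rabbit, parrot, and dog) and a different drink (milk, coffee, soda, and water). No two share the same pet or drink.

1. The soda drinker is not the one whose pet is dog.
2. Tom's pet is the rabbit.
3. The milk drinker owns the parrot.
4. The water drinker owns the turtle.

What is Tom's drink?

soda

With clues 1–3, milk is impossible for Tom's drink.
With clues 1–4, coffee and water are impossible for Tom's drink.
That leaves soda.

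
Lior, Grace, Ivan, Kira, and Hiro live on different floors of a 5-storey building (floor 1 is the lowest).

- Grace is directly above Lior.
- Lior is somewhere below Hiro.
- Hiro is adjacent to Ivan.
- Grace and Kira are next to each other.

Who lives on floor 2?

With clues 1–2, Hiro is ruled out for floor 2.
With clues 1–3, Ivan and Kira are ruled out for floor 2.
With clues 1–4, Lior is ruled out for floor 2.
So floor 2 is Grace.

Grace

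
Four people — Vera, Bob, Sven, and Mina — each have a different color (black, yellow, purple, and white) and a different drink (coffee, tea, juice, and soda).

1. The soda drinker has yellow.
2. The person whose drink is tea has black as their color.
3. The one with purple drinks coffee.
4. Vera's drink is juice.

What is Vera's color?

With clues 1–4, black, purple, and yellow are impossible for Vera's color.
That leaves white.

white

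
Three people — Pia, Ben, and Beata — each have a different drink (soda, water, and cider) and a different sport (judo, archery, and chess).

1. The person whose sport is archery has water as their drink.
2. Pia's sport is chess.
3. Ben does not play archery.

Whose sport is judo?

Ben

With clues 1–2, Pia is impossible for the one with sport judo.
With clues 1–3, Beata is impossible for the one with sport judo.
That leaves Ben.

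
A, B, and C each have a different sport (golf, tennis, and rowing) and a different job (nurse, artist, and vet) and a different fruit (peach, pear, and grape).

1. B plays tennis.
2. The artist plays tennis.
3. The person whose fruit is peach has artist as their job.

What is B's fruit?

peach

With clues 1–3, grape and pear are impossible for B's fruit.
That leaves peach.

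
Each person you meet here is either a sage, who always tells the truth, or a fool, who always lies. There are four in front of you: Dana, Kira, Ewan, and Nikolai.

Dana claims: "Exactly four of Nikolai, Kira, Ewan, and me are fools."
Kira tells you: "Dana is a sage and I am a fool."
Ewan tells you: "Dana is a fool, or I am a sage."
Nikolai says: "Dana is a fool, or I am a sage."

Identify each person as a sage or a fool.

Dana: fool, Kira: fool, Ewan: sage, Nikolai: sage

Consider Dana. Suppose Dana is a sage.
Then Dana's own statement would have to be true, but it can't be — contradiction.
So Dana is a fool.
With that fixed, Kira's statement is false, so Kira is a fool.
With that fixed, Ewan's statement is true, so Ewan is a sage.
With that fixed, Nikolai's statement is true, so Nikolai is a sage.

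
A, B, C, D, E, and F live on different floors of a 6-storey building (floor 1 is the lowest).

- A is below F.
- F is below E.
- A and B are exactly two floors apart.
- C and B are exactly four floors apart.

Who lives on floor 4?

With clues 1–4, A, B, C, D, and E are ruled out for floor 4.
So floor 4 is F.

F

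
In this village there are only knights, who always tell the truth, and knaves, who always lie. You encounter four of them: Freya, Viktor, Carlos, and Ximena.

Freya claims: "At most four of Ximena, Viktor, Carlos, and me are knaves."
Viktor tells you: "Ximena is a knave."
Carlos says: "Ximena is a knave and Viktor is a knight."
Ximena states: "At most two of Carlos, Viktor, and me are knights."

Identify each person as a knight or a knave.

Freya: knight, Viktor: knave, Carlos: knave, Ximena: knight

Regardless of anyone's role, Freya's statement is true, so Freya is a knight.
Consider Viktor. Suppose Viktor is a knight.
Then no assignment of the remaining roles makes every statement match its speaker's type — contradiction.
So Viktor is a knave.
With that fixed, Carlos's statement is false, so Carlos is a knave.
With that fixed, Ximena's statement is true, so Ximena is a knight.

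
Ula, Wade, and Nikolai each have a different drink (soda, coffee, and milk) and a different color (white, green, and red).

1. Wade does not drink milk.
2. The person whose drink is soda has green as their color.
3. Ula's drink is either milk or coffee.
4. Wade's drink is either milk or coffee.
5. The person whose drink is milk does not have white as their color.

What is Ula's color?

With clues 1–3, green is impossible for Ula's color.
With clues 1–5, white is impossible for Ula's color.
That leaves red.

red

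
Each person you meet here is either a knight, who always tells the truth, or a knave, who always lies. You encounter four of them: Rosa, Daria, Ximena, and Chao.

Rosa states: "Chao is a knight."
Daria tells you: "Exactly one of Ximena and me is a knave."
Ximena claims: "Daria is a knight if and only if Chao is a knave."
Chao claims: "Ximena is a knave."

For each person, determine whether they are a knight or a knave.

Consider Rosa. Suppose Rosa is a knave.
Then no assignment of the remaining roles makes every statement match its speaker's type — contradiction.
So Rosa is a knight.
Consider Daria. Suppose Daria is a knave.
Then no assignment of the remaining roles makes every statement match its speaker's type — contradiction.
So Daria is a knight.
Consider Ximena. Suppose Ximena is a knight.
Then Daria's statement comes out false, contradicting Daria being a knight.
So Ximena is a knave.
With that fixed, Chao's statement is true, so Chao is a knight.

Rosa: knight, Daria: knight, Ximena: knave, Chao: knight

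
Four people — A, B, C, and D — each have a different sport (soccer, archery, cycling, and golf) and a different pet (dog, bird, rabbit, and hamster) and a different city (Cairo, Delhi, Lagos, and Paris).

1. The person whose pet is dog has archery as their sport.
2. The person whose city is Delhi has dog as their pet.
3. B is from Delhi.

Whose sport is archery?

B

With clues 1–3, A, C, and D are impossible for the one with sport archery.
That leaves B.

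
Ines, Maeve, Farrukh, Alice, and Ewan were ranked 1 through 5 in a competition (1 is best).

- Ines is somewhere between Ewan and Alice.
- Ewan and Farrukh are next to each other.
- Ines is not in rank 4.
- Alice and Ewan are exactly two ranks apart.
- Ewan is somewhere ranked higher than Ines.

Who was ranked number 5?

With clue 1, Ines is ruled out for rank 5.
With clues 1–4, Alice and Ewan are ruled out for rank 5.
With clues 1–5, Farrukh is ruled out for rank 5.
So rank 5 is Maeve.

Maeve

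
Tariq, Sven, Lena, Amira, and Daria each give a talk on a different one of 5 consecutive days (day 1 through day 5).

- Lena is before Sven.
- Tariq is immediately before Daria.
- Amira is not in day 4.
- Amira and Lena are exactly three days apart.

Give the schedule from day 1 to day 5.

From clue 1: Sven is in {2,3,4,5}.
From clues 1–2: Tariq is in {1,2,3,4}.
From clues 1–4: Amira → day 1, Tariq → day 2, Daria → day 3, Lena → day 4, Sven → day 5.

Amira, Tariq, Daria, Lena, Sven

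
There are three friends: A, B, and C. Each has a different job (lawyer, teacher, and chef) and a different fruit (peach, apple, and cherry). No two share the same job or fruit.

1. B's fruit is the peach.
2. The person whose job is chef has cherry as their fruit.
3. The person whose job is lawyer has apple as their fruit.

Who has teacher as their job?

With clues 1–3, A and C are impossible for the one with job teacher.
That leaves B.

B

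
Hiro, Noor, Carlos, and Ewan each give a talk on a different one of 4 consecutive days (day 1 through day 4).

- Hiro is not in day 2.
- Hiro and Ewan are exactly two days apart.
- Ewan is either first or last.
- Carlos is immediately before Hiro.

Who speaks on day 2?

With clue 1, Hiro is ruled out for day 2.
With clues 1–3, Ewan is ruled out for day 2.
With clues 1–4, Noor is ruled out for day 2.
So day 2 is Carlos.

Carlos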